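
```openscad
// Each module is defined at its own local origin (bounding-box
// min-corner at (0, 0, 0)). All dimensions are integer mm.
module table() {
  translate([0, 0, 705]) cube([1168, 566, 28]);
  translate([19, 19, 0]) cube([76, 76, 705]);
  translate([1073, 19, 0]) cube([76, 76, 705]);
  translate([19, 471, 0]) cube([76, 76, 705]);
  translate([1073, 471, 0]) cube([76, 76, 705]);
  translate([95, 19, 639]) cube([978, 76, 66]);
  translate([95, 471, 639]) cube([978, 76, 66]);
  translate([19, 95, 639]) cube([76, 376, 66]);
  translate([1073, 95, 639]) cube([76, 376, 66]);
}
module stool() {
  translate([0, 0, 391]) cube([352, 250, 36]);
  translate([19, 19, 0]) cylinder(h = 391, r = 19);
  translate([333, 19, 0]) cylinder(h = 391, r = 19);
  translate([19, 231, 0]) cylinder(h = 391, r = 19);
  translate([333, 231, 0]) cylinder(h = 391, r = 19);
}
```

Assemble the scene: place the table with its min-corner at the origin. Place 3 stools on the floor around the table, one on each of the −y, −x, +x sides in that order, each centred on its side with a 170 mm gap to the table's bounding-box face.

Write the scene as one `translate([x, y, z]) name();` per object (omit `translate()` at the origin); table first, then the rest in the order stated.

table();
translate([408, -420, 0]) stool();
translate([-522, 158, 0]) stool();
translate([1338, 158, 0]) stool();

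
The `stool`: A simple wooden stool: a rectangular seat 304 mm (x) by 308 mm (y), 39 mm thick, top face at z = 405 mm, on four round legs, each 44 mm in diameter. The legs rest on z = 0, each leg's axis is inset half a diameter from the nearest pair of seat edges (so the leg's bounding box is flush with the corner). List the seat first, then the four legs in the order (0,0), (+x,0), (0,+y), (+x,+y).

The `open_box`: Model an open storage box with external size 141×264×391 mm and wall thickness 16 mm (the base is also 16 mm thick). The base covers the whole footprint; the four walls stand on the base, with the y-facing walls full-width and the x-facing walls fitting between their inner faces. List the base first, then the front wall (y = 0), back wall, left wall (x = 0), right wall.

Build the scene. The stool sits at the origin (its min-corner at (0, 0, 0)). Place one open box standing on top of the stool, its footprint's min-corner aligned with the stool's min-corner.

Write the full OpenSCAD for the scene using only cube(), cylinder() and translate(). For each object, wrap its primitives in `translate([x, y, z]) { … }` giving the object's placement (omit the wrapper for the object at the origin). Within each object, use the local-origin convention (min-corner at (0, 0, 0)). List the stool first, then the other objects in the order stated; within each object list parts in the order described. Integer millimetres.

translate([0, 0, 366]) cube([304, 308, 39]);
translate([22, 22, 0]) cylinder(h = 366, r = 22);
translate([282, 22, 0]) cylinder(h = 366, r = 22);
translate([22, 286, 0]) cylinder(h = 366, r = 22);
translate([282, 286, 0]) cylinder(h = 366, r = 22);
translate([0, 0, 405]) {
  cube([141, 264, 16]);
  translate([0, 0, 16]) cube([141, 16, 375]);
  translate([0, 248, 16]) cube([141, 16, 375]);
  translate([0, 16, 16]) cube([16, 232, 375]);
  translate([125, 16, 16]) cube([16, 232, 375]);
}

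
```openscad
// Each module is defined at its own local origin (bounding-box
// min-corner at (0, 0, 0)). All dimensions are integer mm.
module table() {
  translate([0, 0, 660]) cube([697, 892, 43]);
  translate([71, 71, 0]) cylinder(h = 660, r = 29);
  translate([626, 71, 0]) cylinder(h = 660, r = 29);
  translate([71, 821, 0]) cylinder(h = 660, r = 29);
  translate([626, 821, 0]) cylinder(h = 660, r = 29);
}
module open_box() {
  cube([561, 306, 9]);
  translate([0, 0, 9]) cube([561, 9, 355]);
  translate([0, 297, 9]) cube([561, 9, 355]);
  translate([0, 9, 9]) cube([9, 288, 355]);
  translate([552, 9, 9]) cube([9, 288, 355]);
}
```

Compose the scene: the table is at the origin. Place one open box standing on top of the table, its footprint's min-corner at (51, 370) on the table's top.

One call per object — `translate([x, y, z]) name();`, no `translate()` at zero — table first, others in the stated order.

table();
translate([51, 370, 703]) open_box();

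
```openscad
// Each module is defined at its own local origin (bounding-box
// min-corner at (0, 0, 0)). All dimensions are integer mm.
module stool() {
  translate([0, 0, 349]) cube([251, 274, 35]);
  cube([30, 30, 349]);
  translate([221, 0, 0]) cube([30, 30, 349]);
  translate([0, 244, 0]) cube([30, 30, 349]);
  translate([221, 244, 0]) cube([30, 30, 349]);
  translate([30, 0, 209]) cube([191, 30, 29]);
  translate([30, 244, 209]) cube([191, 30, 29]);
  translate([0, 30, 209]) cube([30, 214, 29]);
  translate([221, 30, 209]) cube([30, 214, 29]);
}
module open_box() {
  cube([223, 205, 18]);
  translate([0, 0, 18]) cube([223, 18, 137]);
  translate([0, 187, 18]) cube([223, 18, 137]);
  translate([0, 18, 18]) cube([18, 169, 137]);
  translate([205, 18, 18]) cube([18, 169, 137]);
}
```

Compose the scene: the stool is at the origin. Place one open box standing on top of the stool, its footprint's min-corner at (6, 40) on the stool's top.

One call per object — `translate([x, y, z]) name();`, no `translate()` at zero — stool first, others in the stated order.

stool();
translate([6, 40, 384]) open_box();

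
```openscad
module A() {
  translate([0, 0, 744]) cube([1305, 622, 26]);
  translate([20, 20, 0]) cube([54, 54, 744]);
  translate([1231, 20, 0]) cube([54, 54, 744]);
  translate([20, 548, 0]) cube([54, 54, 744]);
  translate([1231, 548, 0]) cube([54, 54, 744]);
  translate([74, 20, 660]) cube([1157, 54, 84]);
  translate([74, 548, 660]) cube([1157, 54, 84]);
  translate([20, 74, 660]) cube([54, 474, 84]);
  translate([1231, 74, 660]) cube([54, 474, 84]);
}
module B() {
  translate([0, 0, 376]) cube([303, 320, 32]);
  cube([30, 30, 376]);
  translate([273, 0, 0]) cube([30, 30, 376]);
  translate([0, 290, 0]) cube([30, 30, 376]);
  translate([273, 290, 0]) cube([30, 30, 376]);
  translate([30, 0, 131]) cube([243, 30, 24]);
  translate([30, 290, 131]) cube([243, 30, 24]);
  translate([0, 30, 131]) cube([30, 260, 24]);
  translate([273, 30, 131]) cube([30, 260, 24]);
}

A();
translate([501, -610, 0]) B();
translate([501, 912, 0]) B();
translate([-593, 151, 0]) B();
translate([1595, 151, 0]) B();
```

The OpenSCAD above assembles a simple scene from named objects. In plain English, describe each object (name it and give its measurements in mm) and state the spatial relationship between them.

A is a rectangular dining table. The top is 1305×622×26 mm with its upper surface at z = 770 mm. It stands on four 54×54 mm square legs, each inset 20 mm from the nearest pair of top edges, running from the floor to the underside of the top. Four apron rails, 54 mm thick and 84 mm tall, run between adjacent legs with their top edges flush with the underside of the top and their outer faces flush with the legs' outer faces.

B is a four-legged stool. The seat is 303×320 mm, 32 mm thick, top at z = 408 mm. It stands on four square legs, each 30×30 mm in cross-section, from z = 0 to the seat underside, each flush with a corner of the seat. Four stretchers, 30 mm wide and 24 mm tall, connect adjacent legs with their undersides at z = 131 mm, each running between the inner faces of the legs it joins and aligned with the legs' outer faces on the other axis.

Four stools sit around the table at the −y, +y, −x, +x sides.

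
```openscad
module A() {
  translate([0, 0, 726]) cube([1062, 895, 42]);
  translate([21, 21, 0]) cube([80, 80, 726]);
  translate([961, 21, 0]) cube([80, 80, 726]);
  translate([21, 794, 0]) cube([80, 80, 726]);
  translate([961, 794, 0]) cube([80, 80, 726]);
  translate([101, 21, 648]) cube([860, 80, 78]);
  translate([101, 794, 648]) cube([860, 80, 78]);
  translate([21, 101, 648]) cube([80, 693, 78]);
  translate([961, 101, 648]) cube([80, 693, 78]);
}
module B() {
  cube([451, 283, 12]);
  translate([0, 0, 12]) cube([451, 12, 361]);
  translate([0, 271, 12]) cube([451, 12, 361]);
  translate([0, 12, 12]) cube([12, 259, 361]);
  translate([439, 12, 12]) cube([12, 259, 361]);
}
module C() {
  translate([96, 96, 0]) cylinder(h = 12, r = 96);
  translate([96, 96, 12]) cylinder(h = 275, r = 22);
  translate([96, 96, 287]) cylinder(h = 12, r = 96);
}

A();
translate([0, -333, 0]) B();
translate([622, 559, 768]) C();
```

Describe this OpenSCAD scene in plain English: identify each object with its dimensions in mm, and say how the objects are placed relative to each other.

A is a table: top 1062 mm (x) × 895 mm (y), 42 mm thick, upper face at z = 768 mm, on four 80×80 mm square legs, each inset 21 mm from the nearest pair of top edges, running from z = 0 to the bottom of the top. Four apron rails, 80 mm thick and 78 mm tall, run between adjacent legs with their top edges flush with the underside of the top and their outer faces flush with the legs' outer faces.

B is an open-topped rectangular box: outside dimensions 451×283×373 mm, with a uniform wall and base thickness of 12 mm. The base is a full 451×283 slab on the floor; four walls sit on top of the base. The front and back walls (the −y and +y sides) span the full width; the two side walls fit between them.

C is a spool: two coaxial disc flanges of radius 96 mm and thickness 12 mm, joined by a core cylinder of radius 22 mm and height 275 mm. The lower flange rests on z = 0 and the three cylinders share a vertical axis.

The open box is on the floor beside the table on its −y side. The spool is on top of the table.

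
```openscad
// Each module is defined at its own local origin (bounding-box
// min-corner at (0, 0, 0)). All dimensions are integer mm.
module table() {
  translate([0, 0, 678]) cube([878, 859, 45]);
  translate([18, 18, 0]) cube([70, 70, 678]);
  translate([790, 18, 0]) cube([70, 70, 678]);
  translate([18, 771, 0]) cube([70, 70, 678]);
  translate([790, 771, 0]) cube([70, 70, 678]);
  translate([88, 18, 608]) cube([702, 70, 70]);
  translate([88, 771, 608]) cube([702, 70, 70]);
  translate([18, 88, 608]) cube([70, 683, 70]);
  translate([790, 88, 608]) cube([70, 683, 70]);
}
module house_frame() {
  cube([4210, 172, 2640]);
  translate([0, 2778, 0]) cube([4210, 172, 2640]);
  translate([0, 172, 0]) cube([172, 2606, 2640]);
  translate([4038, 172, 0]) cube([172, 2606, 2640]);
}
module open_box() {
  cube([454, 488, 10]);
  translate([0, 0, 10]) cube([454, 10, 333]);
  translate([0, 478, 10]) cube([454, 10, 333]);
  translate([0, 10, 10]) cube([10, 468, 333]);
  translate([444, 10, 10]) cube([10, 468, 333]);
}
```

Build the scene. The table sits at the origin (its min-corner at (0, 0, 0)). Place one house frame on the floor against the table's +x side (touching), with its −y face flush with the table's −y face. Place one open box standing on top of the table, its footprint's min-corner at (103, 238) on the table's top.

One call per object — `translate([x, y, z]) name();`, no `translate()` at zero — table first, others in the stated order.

table();
translate([878, 0, 0]) house_frame();
translate([103, 238, 723]) open_box();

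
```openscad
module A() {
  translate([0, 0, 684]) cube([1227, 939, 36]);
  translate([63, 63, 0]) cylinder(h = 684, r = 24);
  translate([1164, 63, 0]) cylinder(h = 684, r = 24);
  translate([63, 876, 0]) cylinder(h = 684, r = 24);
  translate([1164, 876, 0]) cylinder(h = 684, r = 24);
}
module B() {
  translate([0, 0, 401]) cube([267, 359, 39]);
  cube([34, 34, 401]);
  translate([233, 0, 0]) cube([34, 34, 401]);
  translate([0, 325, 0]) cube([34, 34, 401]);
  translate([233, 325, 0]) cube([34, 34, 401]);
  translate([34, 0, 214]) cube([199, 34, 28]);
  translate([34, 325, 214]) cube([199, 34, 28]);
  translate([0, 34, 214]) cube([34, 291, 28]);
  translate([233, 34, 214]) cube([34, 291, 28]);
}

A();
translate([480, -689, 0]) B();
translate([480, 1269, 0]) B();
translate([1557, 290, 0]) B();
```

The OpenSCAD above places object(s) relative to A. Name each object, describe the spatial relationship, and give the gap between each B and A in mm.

A is a table. B is a stool. Three stools sit around the table at the −y, +y, +x sides. The gap between each stool and the table is 330 mm.

Each stool's nearest face is 330 mm from the table's bounding box.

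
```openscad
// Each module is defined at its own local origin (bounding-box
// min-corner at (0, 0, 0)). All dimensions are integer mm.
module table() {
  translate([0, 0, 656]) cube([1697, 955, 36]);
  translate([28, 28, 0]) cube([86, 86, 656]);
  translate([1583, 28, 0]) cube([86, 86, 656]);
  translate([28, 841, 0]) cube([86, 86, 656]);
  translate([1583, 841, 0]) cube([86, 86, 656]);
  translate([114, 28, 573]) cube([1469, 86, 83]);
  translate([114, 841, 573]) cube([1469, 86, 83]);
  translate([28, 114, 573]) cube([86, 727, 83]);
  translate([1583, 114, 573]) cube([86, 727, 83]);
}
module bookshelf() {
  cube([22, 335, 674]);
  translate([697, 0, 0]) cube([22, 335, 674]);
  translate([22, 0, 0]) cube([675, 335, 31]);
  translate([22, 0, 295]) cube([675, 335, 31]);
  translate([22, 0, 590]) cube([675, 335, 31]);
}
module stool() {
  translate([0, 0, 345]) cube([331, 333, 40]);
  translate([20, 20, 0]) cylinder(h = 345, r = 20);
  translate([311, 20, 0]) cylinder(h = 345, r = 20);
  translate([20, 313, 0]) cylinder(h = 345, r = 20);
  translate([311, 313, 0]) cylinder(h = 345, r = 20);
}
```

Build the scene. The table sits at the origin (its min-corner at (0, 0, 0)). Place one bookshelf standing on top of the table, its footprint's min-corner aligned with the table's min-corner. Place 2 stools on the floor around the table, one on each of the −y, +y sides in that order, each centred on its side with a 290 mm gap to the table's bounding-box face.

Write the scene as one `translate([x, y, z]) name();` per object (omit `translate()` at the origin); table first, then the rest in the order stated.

table();
translate([0, 0, 692]) bookshelf();
translate([683, -623, 0]) stool();
translate([683, 1245, 0]) stool();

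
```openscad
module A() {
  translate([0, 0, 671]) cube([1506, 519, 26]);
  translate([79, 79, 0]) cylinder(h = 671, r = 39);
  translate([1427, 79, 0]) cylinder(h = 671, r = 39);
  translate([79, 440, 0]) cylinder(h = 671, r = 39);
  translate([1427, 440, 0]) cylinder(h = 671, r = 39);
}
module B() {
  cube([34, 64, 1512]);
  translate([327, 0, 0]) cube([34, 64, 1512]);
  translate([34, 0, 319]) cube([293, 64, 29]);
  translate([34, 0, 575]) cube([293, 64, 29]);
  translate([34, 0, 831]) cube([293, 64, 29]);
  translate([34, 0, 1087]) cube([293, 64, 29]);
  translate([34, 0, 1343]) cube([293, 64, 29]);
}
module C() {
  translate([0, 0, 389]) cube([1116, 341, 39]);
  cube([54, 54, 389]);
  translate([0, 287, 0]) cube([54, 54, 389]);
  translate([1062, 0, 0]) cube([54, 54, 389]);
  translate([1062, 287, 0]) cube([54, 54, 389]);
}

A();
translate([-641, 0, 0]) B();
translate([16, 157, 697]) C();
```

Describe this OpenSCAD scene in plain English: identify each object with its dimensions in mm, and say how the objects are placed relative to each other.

A is a table: top 1506 mm (x) × 519 mm (y), 26 mm thick, upper face at z = 697 mm, on four round legs of 78 mm diameter, each leg's bounding box inset 40 mm from the nearest pair of top edges, running from z = 0 to the bottom of the top.

B is a straight ladder. Two 34×64 mm vertical rails, 1512 mm tall, stand 361 mm apart (outside-to-outside) with their front faces coplanar on the −y side. 5 rungs, each 64 mm deep and 29 mm tall, span between the inner faces of the rails, front faces flush with the rails. The lowest rung's underside is at z = 319 mm and rungs are spaced 256 mm apart (underside to underside).

C is a bench: a 1116×341 mm seat slab, 39 mm thick, top at z = 428 mm, on four 54×54 mm square legs flush with the seat corners and standing on z = 0.

The ladder is on the floor beside the table on its −x side. The bench is on top of the table.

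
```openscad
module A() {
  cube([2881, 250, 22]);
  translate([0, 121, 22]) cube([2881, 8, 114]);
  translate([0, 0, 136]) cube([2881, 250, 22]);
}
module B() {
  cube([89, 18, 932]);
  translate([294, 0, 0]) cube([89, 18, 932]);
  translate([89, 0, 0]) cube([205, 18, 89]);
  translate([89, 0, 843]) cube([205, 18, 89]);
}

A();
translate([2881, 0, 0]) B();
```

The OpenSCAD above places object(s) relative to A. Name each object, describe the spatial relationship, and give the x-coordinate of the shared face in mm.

A is an I-beam. B is a picture frame. The picture frame is against the I-beam's +x side, with their −y faces flush. The x-coordinate of the shared face is 2881 mm.

The I-beam's +x face and the picture frame's −x face are both at x = 2881 mm.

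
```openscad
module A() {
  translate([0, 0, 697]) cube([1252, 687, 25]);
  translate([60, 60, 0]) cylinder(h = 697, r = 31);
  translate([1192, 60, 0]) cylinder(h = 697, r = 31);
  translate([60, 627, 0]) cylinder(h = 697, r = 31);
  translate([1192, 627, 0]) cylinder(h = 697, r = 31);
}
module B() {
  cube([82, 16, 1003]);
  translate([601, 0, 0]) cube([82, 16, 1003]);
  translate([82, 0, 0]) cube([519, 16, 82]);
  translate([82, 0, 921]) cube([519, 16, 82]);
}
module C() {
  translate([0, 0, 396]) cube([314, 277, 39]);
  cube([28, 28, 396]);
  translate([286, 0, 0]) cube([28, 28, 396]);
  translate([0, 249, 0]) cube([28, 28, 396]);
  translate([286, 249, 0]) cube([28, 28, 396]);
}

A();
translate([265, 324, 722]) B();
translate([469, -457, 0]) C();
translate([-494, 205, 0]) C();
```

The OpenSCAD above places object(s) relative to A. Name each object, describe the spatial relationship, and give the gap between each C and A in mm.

Each stool's nearest face is 180 mm from the table's bounding box.

A is a table. B is a picture frame. C is a stool. The picture frame is on top of the table. Two stools sit around the table at the −y, −x sides. The gap between each stool and the table is 180 mm.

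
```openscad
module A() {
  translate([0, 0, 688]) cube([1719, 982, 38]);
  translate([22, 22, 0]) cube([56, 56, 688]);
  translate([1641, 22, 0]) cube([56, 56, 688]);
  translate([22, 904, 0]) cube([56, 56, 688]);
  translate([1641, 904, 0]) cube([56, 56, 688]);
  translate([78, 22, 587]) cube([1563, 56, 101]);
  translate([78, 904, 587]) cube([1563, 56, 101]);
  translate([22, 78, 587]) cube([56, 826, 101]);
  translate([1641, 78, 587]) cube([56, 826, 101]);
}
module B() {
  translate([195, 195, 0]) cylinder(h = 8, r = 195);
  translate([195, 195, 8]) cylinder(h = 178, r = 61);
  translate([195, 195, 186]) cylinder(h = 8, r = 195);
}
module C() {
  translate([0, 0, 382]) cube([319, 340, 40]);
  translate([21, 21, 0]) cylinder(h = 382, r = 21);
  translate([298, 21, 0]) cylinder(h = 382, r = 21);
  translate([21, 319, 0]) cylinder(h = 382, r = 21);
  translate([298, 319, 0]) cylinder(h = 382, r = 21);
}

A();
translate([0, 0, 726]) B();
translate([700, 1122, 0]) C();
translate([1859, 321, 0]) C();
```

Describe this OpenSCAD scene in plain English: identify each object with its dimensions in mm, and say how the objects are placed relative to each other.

A is a table with a 1719×982 mm rectangular top, 38 mm thick, top surface at z = 726 mm, supported by four 56×56 mm square legs, each inset 22 mm from the nearest pair of top edges, running from the floor. Four apron rails, 56 mm thick and 101 mm tall, run between adjacent legs with their top edges flush with the underside of the top and their outer faces flush with the legs' outer faces.

B is a spool: two coaxial disc flanges of radius 195 mm and thickness 8 mm, joined by a core cylinder of radius 61 mm and height 178 mm. The lower flange rests on z = 0 and the three cylinders share a vertical axis.

C is a four-legged stool. The seat is a 319×340×40 mm slab whose top surface is at z = 422 mm; four round legs, each 42 mm in diameter, run from the floor (z = 0) to the underside of the seat, each leg's axis is inset half a diameter from the nearest pair of seat edges (so the leg's bounding box is flush with the corner).

The spool is on top of the table. Two stools sit around the table at the +y, +x sides.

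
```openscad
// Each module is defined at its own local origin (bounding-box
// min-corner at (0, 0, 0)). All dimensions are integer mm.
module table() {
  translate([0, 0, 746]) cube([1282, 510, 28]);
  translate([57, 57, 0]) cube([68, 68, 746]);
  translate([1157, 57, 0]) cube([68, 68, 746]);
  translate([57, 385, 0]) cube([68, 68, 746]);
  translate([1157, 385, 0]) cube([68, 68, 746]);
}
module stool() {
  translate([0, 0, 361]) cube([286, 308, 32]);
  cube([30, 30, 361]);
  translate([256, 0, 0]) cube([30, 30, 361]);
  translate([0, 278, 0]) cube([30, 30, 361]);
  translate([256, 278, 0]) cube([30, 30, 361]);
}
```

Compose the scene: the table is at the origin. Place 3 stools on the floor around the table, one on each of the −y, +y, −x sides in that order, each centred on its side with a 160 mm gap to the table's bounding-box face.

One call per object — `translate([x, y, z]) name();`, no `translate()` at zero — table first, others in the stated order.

table();
translate([498, -468, 0]) stool();
translate([498, 670, 0]) stool();
translate([-446, 101, 0]) stool();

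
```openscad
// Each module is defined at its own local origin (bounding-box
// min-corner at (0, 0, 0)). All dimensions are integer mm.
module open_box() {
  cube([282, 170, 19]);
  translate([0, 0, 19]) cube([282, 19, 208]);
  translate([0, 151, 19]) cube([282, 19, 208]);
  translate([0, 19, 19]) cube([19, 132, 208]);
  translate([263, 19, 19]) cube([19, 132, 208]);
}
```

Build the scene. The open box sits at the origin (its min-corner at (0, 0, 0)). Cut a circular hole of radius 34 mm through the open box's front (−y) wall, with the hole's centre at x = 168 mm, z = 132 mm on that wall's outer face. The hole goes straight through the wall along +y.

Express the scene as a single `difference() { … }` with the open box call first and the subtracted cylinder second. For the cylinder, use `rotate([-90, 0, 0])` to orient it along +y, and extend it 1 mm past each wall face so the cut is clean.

difference() {
  open_box();
  translate([168, -1, 132]) rotate([-90, 0, 0]) cylinder(h = 21, r = 34);
}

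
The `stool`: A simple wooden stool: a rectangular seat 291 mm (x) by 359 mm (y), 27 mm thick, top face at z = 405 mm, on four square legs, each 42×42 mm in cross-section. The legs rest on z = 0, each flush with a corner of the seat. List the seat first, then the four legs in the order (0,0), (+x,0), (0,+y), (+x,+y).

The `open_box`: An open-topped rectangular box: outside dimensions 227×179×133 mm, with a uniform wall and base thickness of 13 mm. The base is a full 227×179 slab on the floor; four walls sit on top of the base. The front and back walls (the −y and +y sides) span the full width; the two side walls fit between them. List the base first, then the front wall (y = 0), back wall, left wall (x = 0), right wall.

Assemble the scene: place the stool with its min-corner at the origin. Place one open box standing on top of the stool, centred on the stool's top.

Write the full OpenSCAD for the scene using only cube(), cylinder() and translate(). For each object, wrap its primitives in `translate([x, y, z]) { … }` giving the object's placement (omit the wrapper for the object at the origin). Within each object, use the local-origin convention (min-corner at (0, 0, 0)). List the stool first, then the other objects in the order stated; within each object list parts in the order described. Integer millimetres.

translate([0, 0, 378]) cube([291, 359, 27]);
cube([42, 42, 378]);
translate([249, 0, 0]) cube([42, 42, 378]);
translate([0, 317, 0]) cube([42, 42, 378]);
translate([249, 317, 0]) cube([42, 42, 378]);
translate([32, 90, 405]) {
  cube([227, 179, 13]);
  translate([0, 0, 13]) cube([227, 13, 120]);
  translate([0, 166, 13]) cube([227, 13, 120]);
  translate([0, 13, 13]) cube([13, 153, 120]);
  translate([214, 13, 13]) cube([13, 153, 120]);
}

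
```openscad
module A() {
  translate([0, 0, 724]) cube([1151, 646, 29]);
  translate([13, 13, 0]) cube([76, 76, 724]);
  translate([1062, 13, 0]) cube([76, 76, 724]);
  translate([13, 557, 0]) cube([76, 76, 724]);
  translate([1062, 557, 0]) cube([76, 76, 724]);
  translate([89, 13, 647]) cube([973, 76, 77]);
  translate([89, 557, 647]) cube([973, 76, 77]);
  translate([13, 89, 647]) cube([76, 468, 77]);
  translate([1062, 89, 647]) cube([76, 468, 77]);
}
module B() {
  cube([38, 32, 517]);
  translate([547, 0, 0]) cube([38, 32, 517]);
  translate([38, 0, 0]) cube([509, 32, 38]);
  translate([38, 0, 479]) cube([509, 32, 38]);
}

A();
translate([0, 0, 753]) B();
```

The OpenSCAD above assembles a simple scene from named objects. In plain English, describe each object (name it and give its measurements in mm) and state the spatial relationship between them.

A is a table: top 1151 mm (x) × 646 mm (y), 29 mm thick, upper face at z = 753 mm, on four 76×76 mm square legs, each inset 13 mm from the nearest pair of top edges, running from z = 0 to the bottom of the top. Four apron rails, 76 mm thick and 77 mm tall, run between adjacent legs with their top edges flush with the underside of the top and their outer faces flush with the legs' outer faces.

B is a rectangular picture frame lying in the x–z plane (depth along y). The opening is 509 mm wide (x) by 441 mm tall (z), surrounded by a border 38 mm wide on all four sides. The frame is 32 mm deep and is made of two full-height vertical stiles with two horizontal rails fitted between them.

The picture frame is on top of the table.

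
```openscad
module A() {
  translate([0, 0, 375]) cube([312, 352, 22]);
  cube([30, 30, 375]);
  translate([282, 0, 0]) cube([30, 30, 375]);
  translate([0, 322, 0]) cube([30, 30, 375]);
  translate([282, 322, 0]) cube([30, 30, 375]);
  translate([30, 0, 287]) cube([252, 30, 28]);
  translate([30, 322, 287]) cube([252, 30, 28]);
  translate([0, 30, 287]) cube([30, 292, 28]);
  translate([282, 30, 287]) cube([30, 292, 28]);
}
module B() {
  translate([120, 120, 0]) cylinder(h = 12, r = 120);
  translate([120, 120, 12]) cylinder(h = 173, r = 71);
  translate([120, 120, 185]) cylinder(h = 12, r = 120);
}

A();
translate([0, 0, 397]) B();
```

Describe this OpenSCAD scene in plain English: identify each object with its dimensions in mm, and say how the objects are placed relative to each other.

A is a four-legged stool. The seat is 312×352 mm, 22 mm thick, top at z = 397 mm. It stands on four square legs, each 30×30 mm in cross-section, from z = 0 to the seat underside, each flush with a corner of the seat. Four stretchers, 30 mm wide and 28 mm tall, connect adjacent legs with their undersides at z = 287 mm, each running between the inner faces of the legs it joins and aligned with the legs' outer faces on the other axis.

B is a spool: two coaxial disc flanges of radius 120 mm and thickness 12 mm, joined by a core cylinder of radius 71 mm and height 173 mm. The lower flange rests on z = 0 and the three cylinders share a vertical axis.

The spool is on top of the stool.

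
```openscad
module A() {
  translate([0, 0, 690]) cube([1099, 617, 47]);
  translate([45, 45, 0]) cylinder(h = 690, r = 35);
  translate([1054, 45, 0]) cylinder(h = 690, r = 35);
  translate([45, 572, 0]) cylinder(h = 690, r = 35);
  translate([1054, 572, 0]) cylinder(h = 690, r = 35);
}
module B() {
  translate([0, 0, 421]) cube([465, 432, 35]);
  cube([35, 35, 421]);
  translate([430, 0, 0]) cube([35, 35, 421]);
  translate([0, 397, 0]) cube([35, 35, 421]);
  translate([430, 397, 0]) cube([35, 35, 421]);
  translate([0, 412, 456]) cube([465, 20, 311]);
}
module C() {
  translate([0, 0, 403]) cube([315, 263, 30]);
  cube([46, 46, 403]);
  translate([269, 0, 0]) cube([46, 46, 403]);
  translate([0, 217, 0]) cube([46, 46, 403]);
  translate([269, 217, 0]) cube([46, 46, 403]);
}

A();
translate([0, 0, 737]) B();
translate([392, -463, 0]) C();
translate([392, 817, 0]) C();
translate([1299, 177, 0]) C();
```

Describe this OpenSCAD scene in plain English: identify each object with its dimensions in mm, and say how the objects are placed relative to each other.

A is a table: top 1099 mm (x) × 617 mm (y), 47 mm thick, upper face at z = 737 mm, on four round legs of 70 mm diameter, each leg's bounding box inset 10 mm from the nearest pair of top edges, running from z = 0 to the bottom of the top.

B is a chair. The seat is a 465×432×35 mm slab with its top at z = 456 mm, on four 35×35 mm corner legs (flush with the seat edges, standing on z = 0). A flat backrest 20 mm thick, 311 mm tall, spans the full seat width and rises from the seat top along its +y edge, rear face flush with the rear of the seat.

C is a four-legged stool. The seat is a 315×263×30 mm slab whose top surface is at z = 433 mm; four square legs, each 46×46 mm in cross-section, run from the floor (z = 0) to the underside of the seat, each flush with a corner of the seat.

The chair is on top of the table. Three stools sit around the table at the −y, +y, +x sides.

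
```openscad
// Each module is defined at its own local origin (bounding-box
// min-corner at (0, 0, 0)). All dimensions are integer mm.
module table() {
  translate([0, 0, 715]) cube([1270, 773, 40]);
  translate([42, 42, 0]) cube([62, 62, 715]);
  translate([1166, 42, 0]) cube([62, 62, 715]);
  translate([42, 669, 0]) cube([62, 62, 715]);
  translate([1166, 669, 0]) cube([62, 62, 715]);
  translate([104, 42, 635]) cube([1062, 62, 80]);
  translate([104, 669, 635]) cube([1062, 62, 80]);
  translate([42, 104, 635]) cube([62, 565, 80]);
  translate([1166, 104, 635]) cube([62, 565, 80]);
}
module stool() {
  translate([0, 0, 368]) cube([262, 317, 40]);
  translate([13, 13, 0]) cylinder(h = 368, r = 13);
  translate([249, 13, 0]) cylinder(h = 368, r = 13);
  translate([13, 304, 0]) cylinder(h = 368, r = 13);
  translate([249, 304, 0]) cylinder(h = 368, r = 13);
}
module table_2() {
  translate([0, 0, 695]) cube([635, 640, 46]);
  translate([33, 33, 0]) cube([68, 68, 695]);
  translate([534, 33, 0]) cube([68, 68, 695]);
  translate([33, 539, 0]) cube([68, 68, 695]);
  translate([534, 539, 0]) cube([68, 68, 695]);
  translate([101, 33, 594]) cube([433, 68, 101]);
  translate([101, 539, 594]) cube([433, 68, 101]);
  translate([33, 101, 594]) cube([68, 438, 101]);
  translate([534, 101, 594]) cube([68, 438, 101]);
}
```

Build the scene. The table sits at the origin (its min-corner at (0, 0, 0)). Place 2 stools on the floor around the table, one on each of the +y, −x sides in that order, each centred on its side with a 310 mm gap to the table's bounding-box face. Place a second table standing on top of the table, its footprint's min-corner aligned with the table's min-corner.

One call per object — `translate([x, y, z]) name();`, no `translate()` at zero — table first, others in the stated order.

table();
translate([504, 1083, 0]) stool();
translate([-572, 228, 0]) stool();
translate([0, 0, 755]) table_2();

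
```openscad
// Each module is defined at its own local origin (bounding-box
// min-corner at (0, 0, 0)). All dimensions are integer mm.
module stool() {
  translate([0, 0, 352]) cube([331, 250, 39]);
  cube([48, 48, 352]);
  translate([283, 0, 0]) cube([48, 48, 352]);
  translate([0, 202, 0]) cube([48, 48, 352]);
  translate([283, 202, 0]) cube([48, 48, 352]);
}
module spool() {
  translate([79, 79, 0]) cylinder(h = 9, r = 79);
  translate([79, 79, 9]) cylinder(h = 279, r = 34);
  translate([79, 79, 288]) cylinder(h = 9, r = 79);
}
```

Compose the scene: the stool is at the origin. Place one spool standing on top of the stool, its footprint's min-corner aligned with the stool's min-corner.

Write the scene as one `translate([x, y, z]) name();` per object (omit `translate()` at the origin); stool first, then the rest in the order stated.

stool();
translate([0, 0, 391]) spool();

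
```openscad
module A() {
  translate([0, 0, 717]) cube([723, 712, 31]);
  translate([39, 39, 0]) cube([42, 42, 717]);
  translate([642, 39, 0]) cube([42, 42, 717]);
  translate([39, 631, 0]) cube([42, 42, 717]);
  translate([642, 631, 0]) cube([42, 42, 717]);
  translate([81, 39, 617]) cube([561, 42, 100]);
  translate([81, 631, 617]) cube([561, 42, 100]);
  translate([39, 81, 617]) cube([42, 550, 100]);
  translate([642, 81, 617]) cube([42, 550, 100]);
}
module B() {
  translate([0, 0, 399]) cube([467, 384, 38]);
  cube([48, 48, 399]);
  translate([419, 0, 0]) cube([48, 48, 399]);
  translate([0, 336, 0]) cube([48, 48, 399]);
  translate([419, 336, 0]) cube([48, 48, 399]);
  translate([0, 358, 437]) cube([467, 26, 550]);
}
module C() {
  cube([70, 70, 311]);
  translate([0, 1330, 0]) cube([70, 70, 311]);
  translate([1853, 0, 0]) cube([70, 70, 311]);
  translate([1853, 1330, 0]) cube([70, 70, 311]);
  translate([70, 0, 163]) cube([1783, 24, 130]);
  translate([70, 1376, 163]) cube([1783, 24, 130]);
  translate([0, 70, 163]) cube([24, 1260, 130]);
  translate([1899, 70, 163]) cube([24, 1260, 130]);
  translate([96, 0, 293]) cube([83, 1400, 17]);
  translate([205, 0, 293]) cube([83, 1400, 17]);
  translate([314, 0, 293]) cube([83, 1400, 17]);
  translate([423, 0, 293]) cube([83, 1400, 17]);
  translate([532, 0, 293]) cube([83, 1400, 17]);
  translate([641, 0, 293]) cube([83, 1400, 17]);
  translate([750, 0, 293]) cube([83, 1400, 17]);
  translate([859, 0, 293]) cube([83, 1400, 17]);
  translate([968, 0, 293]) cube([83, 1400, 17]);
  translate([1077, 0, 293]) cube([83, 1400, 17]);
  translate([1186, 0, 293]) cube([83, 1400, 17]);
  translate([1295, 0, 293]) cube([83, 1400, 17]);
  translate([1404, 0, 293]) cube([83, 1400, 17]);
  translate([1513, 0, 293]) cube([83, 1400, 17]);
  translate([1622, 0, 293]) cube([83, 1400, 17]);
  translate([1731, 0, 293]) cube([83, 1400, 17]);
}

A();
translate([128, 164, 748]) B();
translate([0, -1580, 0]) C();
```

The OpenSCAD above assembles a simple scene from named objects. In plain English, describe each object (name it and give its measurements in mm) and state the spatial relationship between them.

A is a table with a 723×712 mm rectangular top, 31 mm thick, top surface at z = 748 mm, supported by four 42×42 mm square legs, each inset 39 mm from the nearest pair of top edges, running from the floor. Four apron rails, 42 mm thick and 100 mm tall, run between adjacent legs with their top edges flush with the underside of the top and their outer faces flush with the legs' outer faces.

B is a chair: 467×384 mm seat, 38 mm thick, top at z = 437 mm, on four 48 mm square corner legs flush with the seat edges. A 26 mm thick backrest slab spans the full seat width, extending 550 mm above the seat top, its back face flush with the seat's +y edge.

C is a bed frame 1923 mm long (x) by 1400 mm wide (y). Four 70×70 mm corner posts, 311 mm tall, at the corners of the footprint. Four rails of 24 mm thickness and 130 mm height run between adjacent posts with their undersides at z = 163 mm, their outer faces flush with the outside of the frame (the two x-running rails run between the posts' inner faces; the two y-running rails run between the posts' inner faces). 16 slats, each 83 mm wide (x) and 17 mm thick, lie across the top of the two x-running rails, running the full 1400 mm width of the frame in y; the slats are evenly spaced along x between the inner faces of the end posts with equal gaps (rounded down to the nearest mm) at the −x end and between each pair — any rounding remainder accumulates at the +x end.

The chair is on top of the table, centred. The bed frame is on the floor beside the table on its −y side.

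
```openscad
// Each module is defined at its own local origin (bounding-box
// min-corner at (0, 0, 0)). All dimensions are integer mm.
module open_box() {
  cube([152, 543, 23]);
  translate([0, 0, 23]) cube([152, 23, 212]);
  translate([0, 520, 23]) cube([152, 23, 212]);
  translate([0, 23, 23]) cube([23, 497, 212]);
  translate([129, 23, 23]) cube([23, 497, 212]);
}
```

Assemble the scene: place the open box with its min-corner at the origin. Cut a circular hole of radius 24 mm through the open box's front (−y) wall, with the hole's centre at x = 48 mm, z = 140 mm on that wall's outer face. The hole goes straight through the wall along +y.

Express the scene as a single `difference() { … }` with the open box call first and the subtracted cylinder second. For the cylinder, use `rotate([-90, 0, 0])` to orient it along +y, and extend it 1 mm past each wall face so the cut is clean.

difference() {
  open_box();
  translate([48, -1, 140]) rotate([-90, 0, 0]) cylinder(h = 25, r = 24);
}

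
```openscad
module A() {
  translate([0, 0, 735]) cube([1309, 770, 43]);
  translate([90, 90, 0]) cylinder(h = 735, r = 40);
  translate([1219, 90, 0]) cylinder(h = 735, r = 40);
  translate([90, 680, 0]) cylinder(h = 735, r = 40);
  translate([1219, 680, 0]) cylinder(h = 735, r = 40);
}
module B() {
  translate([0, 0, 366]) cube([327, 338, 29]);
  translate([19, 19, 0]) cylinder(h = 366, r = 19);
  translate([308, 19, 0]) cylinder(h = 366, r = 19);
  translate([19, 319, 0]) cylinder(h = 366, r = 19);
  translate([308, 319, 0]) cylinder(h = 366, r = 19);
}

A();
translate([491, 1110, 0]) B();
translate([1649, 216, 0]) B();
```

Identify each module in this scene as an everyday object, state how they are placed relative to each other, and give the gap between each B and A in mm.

A is a table. B is a stool. Two stools sit around the table at the +y, +x sides. The gap between each stool and the table is 340 mm.

Each stool's nearest face is 340 mm from the table's bounding box.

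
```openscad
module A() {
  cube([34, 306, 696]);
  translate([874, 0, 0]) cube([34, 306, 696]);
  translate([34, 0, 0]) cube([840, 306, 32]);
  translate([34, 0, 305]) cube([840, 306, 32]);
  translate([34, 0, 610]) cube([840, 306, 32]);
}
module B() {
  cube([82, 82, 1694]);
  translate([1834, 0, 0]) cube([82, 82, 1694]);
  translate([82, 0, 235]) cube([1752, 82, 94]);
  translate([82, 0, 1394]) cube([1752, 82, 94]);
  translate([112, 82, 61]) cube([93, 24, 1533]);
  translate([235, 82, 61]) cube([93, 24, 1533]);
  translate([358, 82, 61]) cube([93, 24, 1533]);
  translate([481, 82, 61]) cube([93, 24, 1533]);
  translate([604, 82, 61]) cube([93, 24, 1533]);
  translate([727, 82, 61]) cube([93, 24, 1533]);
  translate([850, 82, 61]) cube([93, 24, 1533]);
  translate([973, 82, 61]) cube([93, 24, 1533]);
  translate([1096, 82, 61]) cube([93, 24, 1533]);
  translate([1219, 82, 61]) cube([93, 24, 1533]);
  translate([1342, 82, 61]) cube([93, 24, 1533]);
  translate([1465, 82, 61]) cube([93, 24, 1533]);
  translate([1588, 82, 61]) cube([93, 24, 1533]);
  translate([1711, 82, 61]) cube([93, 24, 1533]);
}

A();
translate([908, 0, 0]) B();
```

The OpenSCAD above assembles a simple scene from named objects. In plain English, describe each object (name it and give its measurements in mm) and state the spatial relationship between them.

A is a bookshelf 908 mm wide overall, 306 mm deep and 696 mm tall. The two sides are 34 mm thick vertical panels. 3 horizontal shelves of 32 mm thickness span between the inner faces of the sides; the lowest shelf sits on the floor and shelves are stacked with a clear vertical gap of 273 mm between each pair.

B is a fence section. Two 82×82 mm posts, 1694 mm tall, stand on the floor with a clear span of 1752 mm between their inner faces. Two horizontal rails of 82×94 mm section span the gap between the posts with their undersides at z = 235 mm and z = 1394 mm, flush with the posts' −y face. 14 pickets, each 93 mm wide, 24 mm thick and 1533 mm tall, are fixed to the +y face of the rails with their bottoms at z = 61 mm, evenly spaced across the span with equal gaps (rounded down to the nearest mm) at the −x end and between each pair — any rounding remainder accumulates at the +x end.

The fence section is against the bookshelf's +x side, with their −y faces flush.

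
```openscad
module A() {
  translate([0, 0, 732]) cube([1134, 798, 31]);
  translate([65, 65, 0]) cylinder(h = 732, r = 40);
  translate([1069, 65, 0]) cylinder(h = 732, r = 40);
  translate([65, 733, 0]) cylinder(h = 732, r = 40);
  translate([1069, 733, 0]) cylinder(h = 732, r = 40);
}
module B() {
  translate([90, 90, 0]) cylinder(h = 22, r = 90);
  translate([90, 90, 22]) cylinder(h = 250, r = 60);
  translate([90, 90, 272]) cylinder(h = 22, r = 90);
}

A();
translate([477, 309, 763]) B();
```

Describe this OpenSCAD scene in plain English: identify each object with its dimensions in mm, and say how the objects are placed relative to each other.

A is a table: top 1134 mm (x) × 798 mm (y), 31 mm thick, upper face at z = 763 mm, on four round legs of 80 mm diameter, each leg's bounding box inset 25 mm from the nearest pair of top edges, running from z = 0 to the bottom of the top.

B is a spool: two coaxial disc flanges of radius 90 mm and thickness 22 mm, joined by a core cylinder of radius 60 mm and height 250 mm. The lower flange rests on z = 0 and the three cylinders share a vertical axis.

The spool is on top of the table, centred.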